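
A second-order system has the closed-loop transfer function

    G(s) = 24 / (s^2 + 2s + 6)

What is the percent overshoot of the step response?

%OS ≈ 24.5%

Comparing s^2 + 2s + 6 to s^2 + 2ζωₙs + ωₙ²: ωₙ = √6 ≈ 2.449 rad/s and ζ = 2/(2·√6) ≈ 0.4082.
%OS = 100·exp(−πζ/√(1−ζ²)) = 100·exp(−π·0.4082/√(1−0.4082²)) ≈ 24.5%.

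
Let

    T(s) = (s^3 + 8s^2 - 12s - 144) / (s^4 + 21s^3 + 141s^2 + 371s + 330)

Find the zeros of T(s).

s = -6, -6, 4

Set the numerator to zero: s^3 + 8s^2 - 12s - 144 = 0.
Factoring: (s + 6)^2(s - 4) = 0.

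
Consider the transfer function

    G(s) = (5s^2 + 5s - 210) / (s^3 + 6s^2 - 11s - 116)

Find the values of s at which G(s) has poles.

The poles are the roots of the denominator s^3 + 6s^2 - 11s - 116 = 0.
Trying s = 4: the polynomial evaluates to 0, so (s - 4) is a factor.
Dividing out leaves s^2 + 10s + 29 = 0.
The quadratic formula then gives s = -5 ± 2j.

s = -5 ± 2j, 4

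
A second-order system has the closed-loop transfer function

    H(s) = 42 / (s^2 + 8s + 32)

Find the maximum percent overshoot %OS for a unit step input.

%OS ≈ 4.32%

Comparing s^2 + 8s + 32 to s^2 + 2ζωₙs + ωₙ²: ωₙ = √32 ≈ 5.657 rad/s and ζ = 8/(2·√32) ≈ 0.7071.
%OS = 100·exp(−πζ/√(1−ζ²)) = 100·exp(−π·0.7071/√(1−0.7071²)) ≈ 4.32%.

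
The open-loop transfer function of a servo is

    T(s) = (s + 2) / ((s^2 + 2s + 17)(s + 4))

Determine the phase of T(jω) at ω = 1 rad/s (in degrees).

∠T(j1) ≈ 5.404°

At s = j1: numerator = 2 + j1, denominator = 62 + j24.
∠T = ∠num − ∠den = 26.565° − (21.161°) = 5.404°.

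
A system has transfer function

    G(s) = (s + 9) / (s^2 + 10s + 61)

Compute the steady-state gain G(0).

G(0) = 9/61 ≈ 0.1475

Set s = 0: G(0) = (9) / (61) = 9/61.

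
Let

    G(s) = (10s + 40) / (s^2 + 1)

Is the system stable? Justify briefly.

The denominator s^2 + 1 factors as (s^2 + 1), giving poles at s = ±j.
Since the simple pole(s) at s = ±j lie on the jω-axis with none in the right half-plane, the system is marginally stable.

marginally stable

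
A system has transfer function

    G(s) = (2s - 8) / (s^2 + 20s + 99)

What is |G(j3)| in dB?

|G(j3)|_dB ≈ -20.7 dB

Substitute s = j3: numerator = -8 + j6, denominator = 90 + j60.
|G(j3)| = |-8 + j6| / |90 + j60| = 10 / 108.17 ≈ 0.09245.
In decibels: 20·log₁₀(0.09245) ≈ -20.7 dB.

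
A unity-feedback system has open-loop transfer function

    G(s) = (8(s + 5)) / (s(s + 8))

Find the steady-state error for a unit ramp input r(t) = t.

G(s) has one pole at the origin.
This is a Type 1 system. Kv = lim_{s→0} s·G(s) = 40/8 = 5.
e_ss = 1/Kv = 1/(5) = 1/5 ≈ 0.2000.

e_ss = 0.2000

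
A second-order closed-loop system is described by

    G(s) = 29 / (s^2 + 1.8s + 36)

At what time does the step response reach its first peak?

Comparing s^2 + 1.8s + 36 to s^2 + 2ζωₙs + ωₙ²: ωₙ = 6 rad/s and ζ = 1.8/(2·6) = 0.15.
ζωₙ = 1.8/2 = 0.9, so ω_d = ωₙ√(1−ζ²) = √(ωₙ² − (ζωₙ)²) = √(36 − 0.9²) = √35.19 ≈ 5.932 rad/s.
t_p = π/ω_d = π/5.932 ≈ 0.5296 s.

t_p ≈ 0.5296 s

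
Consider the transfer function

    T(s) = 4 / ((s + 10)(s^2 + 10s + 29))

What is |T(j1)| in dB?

|T(j1)|_dB ≈ -37.5 dB

Substitute s = j1: numerator = 4, denominator = 270 + j128.
|T(j1)| = |4| / |270 + j128| = 4 / 298.80 ≈ 0.01339.
In decibels: 20·log₁₀(0.01339) ≈ -37.5 dB.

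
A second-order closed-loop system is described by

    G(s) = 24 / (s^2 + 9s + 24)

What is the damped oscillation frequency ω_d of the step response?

ω_d ≈ 1.936 rad/s

Comparing s^2 + 9s + 24 to s^2 + 2ζωₙs + ωₙ²: ωₙ = √24 ≈ 4.899 rad/s and ζ = 9/(2·√24) ≈ 0.9186.
ζωₙ = 9/2 = 4.5, so ω_d = ωₙ√(1−ζ²) = √(ωₙ² − (ζωₙ)²) = √(24 − 4.5²) = √3.75 ≈ 1.936 rad/s.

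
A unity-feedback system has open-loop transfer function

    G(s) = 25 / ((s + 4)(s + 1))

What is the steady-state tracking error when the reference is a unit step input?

e_ss = 0.1379

G(s) has no poles at the origin.
This is a Type 0 system. Kp = lim_{s→0} G(s) = 25/4.
e_ss = 1/(1 + Kp) = 1/(1 + 25/4) = 4/29 ≈ 0.1379.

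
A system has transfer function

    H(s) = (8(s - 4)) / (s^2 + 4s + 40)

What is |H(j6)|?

Substitute s = j6: numerator = -32 + j48, denominator = 4 + j24.
|H(j6)| = |-32 + j48| / |4 + j24| = 57.689 / 24.331 ≈ 2.371.

|H(j6)| ≈ 2.371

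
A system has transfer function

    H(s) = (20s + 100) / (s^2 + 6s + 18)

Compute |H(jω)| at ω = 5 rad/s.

Substitute s = j5: numerator = 100 + j100, denominator = -7 + j30.
|H(j5)| = |100 + j100| / |-7 + j30| = 141.42 / 30.806 ≈ 4.591.

|H(j5)| ≈ 4.591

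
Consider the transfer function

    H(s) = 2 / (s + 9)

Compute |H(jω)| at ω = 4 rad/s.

|H(j4)| ≈ 0.2031

Substitute s = j4: numerator = 2, denominator = 9 + j4.
|H(j4)| = |2| / |9 + j4| = 2 / 9.8489 ≈ 0.2031.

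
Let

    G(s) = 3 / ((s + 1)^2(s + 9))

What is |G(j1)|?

Substitute s = j1: numerator = 3, denominator = -2 + j18.
|G(j1)| = |3| / |-2 + j18| = 3 / 18.111 ≈ 0.1656.

|G(j1)| ≈ 0.1656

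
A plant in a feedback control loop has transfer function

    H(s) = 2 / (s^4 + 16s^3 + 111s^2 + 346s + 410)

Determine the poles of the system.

s = -5 + 4j, -5 - 4j, -3 + j, -3 - j

The poles are the roots of the denominator s^4 + 16s^3 + 111s^2 + 346s + 410 = 0.
No real roots exist; factor into two real quadratics: (s^2 + 10s + 41)(s^2 + 6s + 10) = 0.
Each quadratic gives a conjugate pair via the quadratic formula.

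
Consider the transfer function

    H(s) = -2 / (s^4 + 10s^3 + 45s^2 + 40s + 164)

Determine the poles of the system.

The poles are the roots of the denominator s^4 + 10s^3 + 45s^2 + 40s + 164 = 0.
No real roots exist; factor into two real quadratics: (s^2 + 4)(s^2 + 10s + 41) = 0.
Each quadratic gives a conjugate pair via the quadratic formula.

s = 2j, -2j, -5 + 4j, -5 - 4j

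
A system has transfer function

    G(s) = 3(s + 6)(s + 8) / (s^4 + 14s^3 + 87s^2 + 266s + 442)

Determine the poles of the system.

The poles are the roots of the denominator s^4 + 14s^3 + 87s^2 + 266s + 442 = 0.
No real roots exist; factor into two real quadratics: (s^2 + 10s + 34)(s^2 + 4s + 13) = 0.
Each quadratic gives a conjugate pair via the quadratic formula.

s = -5 ± 3j, -2 ± 3j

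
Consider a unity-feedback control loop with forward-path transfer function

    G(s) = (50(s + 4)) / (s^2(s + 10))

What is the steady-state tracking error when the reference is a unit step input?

G(s) has 2 poles at the origin.
This is a Type 2 system; for a step input the steady-state error is zero.

e_ss = 0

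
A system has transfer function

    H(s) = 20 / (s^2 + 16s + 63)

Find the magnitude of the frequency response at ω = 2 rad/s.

|H(j2)| ≈ 0.2980

Substitute s = j2: numerator = 20, denominator = 59 + j32.
|H(j2)| = |20| / |59 + j32| = 20 / 67.119 ≈ 0.2980.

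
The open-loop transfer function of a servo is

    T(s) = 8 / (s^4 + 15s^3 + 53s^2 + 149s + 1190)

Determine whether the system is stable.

unstable

The denominator s^4 + 15s^3 + 53s^2 + 149s + 1190 factors as (s + 10)(s^2 - 2s + 17)(s + 7), giving poles at s = -10, 1 ± 4j, -7.
Since the pole(s) at s = 1 ± 4j lie in the right half-plane, the system is unstable.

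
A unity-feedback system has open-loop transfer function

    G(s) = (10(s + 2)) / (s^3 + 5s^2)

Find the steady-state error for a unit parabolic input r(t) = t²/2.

G(s) has 2 poles at the origin.
This is a Type 2 system. Ka = lim_{s→0} s^2·G(s) = 20/5 = 4.
e_ss = 1/Ka = 1/(4) = 1/4 ≈ 0.2500.

e_ss = 0.2500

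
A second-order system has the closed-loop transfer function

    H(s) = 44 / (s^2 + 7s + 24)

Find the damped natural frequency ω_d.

Comparing s^2 + 7s + 24 to s^2 + 2ζωₙs + ωₙ²: ωₙ = √24 ≈ 4.899 rad/s and ζ = 7/(2·√24) ≈ 0.7144.
ζωₙ = 7/2 = 3.5, so ω_d = ωₙ√(1−ζ²) = √(ωₙ² − (ζωₙ)²) = √(24 − 3.5²) = √11.75 ≈ 3.428 rad/s.

ω_d ≈ 3.428 rad/s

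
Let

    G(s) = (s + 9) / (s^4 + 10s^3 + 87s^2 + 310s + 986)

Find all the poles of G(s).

The poles are the roots of the denominator s^4 + 10s^3 + 87s^2 + 310s + 986 = 0.
No real roots exist; factor into two real quadratics: (s^2 + 6s + 34)(s^2 + 4s + 29) = 0.
Each quadratic gives a conjugate pair via the quadratic formula.

s = -3 + 5j, -3 - 5j, -2 + 5j, -2 - 5j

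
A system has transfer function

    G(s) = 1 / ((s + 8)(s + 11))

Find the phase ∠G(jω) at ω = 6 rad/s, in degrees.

∠G(j6) ≈ -65.48°

At s = j6: numerator = 1, denominator = 52 + j114.
∠G = ∠num − ∠den = 0° − (65.480°) = -65.48°.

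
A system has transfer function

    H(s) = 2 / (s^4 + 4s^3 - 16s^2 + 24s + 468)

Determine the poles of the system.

s = 3 ± 3j, -5 ± j

The poles are the roots of the denominator s^4 + 4s^3 - 16s^2 + 24s + 468 = 0.
No real roots exist; factor into two real quadratics: (s^2 - 6s + 18)(s^2 + 10s + 26) = 0.
Each quadratic gives a conjugate pair via the quadratic formula.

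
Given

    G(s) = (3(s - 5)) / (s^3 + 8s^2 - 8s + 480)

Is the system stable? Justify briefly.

The denominator s^3 + 8s^2 - 8s + 480 factors as (s + 12)(s^2 - 4s + 40), giving poles at s = -12, 2 + 6j, 2 - 6j.
Since the pole(s) at s = 2 ± 6j lie in the right half-plane, the system is unstable.

unstable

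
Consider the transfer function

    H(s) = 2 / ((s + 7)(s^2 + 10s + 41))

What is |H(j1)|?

Substitute s = j1: numerator = 2, denominator = 270 + j110.
|H(j1)| = |2| / |270 + j110| = 2 / 291.55 ≈ 0.006860.

|H(j1)| ≈ 0.006860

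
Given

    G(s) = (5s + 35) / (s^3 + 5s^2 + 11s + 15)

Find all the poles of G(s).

s = -3, -1 + 2j, -1 - 2j

The poles are the roots of the denominator s^3 + 5s^2 + 11s + 15 = 0.
Trying s = -3: the polynomial evaluates to 0, so (s + 3) is a factor.
Dividing out leaves s^2 + 2s + 5 = 0.
The quadratic formula then gives s = -1 ± 2j.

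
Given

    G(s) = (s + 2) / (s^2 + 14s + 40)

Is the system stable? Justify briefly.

The denominator s^2 + 14s + 40 factors as (s + 4)(s + 10), giving poles at s = -4, -10.
Since all poles lie strictly in the left half-plane, the system is stable.

stable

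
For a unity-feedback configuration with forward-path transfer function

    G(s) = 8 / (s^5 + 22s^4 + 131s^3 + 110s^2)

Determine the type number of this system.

Type 2

Factor s from the denominator: s^5 + 22s^4 + 131s^3 + 110s^2 = s^2·(s^3 + 22s^2 + 131s + 110).
There are 2 poles at the origin, so the system is Type 2.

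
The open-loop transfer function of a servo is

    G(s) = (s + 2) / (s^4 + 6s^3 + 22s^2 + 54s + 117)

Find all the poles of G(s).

The poles are the roots of the denominator s^4 + 6s^3 + 22s^2 + 54s + 117 = 0.
No real roots exist; factor into two real quadratics: (s^2 + 9)(s^2 + 6s + 13) = 0.
Each quadratic gives a conjugate pair via the quadratic formula.

s = ±3j, -3 ± 2j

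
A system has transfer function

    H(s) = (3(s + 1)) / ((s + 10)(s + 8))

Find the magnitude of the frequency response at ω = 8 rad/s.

Substitute s = j8: numerator = 3 + j24, denominator = 16 + j144.
|H(j8)| = |3 + j24| / |16 + j144| = 24.187 / 144.89 ≈ 0.1669.

|H(j8)| ≈ 0.1669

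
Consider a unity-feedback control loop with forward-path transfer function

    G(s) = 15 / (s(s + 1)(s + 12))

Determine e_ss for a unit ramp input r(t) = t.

G(s) has one pole at the origin.
This is a Type 1 system. Kv = lim_{s→0} s·G(s) = 15/12 = 5/4.
e_ss = 1/Kv = 1/(5/4) = 4/5 ≈ 0.8000.

e_ss = 0.8000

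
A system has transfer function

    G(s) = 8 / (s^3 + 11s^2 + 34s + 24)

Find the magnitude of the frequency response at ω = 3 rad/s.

|G(j3)| ≈ 0.07542

Substitute s = j3: numerator = 8, denominator = -75 + j75.
|G(j3)| = |8| / |-75 + j75| = 8 / 106.07 ≈ 0.07542.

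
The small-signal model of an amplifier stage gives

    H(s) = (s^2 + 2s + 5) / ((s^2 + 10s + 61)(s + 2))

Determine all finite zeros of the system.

Set the numerator to zero: s^2 + 2s + 5 = 0.
Factoring: (s^2 + 2s + 5) = 0.

s = -1 ± 2j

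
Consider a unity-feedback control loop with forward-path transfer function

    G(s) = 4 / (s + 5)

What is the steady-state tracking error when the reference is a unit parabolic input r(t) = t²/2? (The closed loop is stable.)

G(s) has no poles at the origin.
This is a Type 0 system; Ka = lim_{s→0} s^2·G(s) = 0, so the steady-state error for a parabola input is infinite.

e_ss = ∞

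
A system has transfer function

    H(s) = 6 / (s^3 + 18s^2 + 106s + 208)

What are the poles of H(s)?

s = -8, -5 ± j

The poles are the roots of the denominator s^3 + 18s^2 + 106s + 208 = 0.
Trying s = -8: the polynomial evaluates to 0, so (s + 8) is a factor.
Dividing out leaves s^2 + 10s + 26 = 0.
The quadratic formula then gives s = -5 ± 1j.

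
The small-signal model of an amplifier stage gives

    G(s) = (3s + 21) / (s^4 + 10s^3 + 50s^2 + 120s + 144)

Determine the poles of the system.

s = -3 + 3j, -3 - 3j, -2 + 2j, -2 - 2j

The poles are the roots of the denominator s^4 + 10s^3 + 50s^2 + 120s + 144 = 0.
No real roots exist; factor into two real quadratics: (s^2 + 6s + 18)(s^2 + 4s + 8) = 0.
Each quadratic gives a conjugate pair via the quadratic formula.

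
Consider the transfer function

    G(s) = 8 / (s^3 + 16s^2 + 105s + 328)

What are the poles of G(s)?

s = -4 ± 5j, -8

The poles are the roots of the denominator s^3 + 16s^2 + 105s + 328 = 0.
Trying s = -8: the polynomial evaluates to 0, so (s + 8) is a factor.
Dividing out leaves s^2 + 8s + 41 = 0.
The quadratic formula then gives s = -4 ± 5j.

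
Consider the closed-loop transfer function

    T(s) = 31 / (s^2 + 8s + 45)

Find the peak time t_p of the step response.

t_p ≈ 0.5834 s

Comparing s^2 + 8s + 45 to s^2 + 2ζωₙs + ωₙ²: ωₙ = √45 ≈ 6.708 rad/s and ζ = 8/(2·√45) ≈ 0.5963.
ζωₙ = 8/2 = 4, so ω_d = ωₙ√(1−ζ²) = √(ωₙ² − (ζωₙ)²) = √(45 − 4²) = √29 ≈ 5.385 rad/s.
t_p = π/ω_d = π/5.385 ≈ 0.5834 s.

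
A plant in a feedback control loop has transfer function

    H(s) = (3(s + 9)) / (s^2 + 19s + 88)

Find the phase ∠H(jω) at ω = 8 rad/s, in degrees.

∠H(j8) ≈ -39.39°

At s = j8: numerator = 27 + j24, denominator = 24 + j152.
∠H = ∠num − ∠den = 41.634° − (81.027°) = -39.39°.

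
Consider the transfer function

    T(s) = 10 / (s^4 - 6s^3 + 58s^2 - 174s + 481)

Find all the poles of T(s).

s = 1 ± 6j, 2 ± 3j

The poles are the roots of the denominator s^4 - 6s^3 + 58s^2 - 174s + 481 = 0.
No real roots exist; factor into two real quadratics: (s^2 - 2s + 37)(s^2 - 4s + 13) = 0.
Each quadratic gives a conjugate pair via the quadratic formula.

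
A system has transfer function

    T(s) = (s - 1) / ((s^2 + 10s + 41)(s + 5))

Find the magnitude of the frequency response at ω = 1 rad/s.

|T(j1)| ≈ 0.006727

Substitute s = j1: numerator = -1 + j1, denominator = 190 + j90.
|T(j1)| = |-1 + j1| / |190 + j90| = 1.4142 / 210.24 ≈ 0.006727.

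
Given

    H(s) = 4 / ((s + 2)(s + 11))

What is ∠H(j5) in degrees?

At s = j5: numerator = 4, denominator = -3 + j65.
∠H = ∠num − ∠den = 0° − (92.643°) = -92.64°.

∠H(j5) ≈ -92.64°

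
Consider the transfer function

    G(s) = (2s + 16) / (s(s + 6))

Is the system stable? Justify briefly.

marginally stable

The poles can be read from the denominator factors: s = 0, -6.
Since the simple pole(s) at s = 0 lie on the jω-axis with none in the right half-plane, the system is marginally stable.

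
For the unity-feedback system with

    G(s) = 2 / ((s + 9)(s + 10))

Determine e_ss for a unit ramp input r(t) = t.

G(s) has no poles at the origin.
This is a Type 0 system; Kv = lim_{s→0} s·G(s) = 0, so the steady-state error for a ramp input is infinite.

e_ss = ∞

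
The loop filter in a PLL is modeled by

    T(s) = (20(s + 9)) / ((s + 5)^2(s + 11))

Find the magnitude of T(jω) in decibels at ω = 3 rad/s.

|T(j3)|_dB ≈ -6.21 dB

Substitute s = j3: numerator = 180 + j60, denominator = 86 + j378.
|T(j3)| = |180 + j60| / |86 + j378| = 189.74 / 387.66 ≈ 0.4894.
In decibels: 20·log₁₀(0.4894) ≈ -6.21 dB.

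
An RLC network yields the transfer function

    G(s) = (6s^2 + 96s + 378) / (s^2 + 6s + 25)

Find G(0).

G(0) = 378/25 ≈ 15.12

Set s = 0: G(0) = (378) / (25) = 378/25.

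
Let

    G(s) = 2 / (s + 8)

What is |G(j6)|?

|G(j6)| = 0.2000

Substitute s = j6: numerator = 2, denominator = 8 + j6.
|G(j6)| = |2| / |8 + j6| = 2 / 10 = 0.2000.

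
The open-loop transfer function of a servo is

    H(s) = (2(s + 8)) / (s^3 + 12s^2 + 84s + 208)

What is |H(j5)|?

Substitute s = j5: numerator = 16 + j10, denominator = -92 + j295.
|H(j5)| = |16 + j10| / |-92 + j295| = 18.868 / 309.01 ≈ 0.06106.

|H(j5)| ≈ 0.06106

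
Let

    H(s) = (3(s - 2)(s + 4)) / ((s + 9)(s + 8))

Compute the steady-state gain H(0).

H(0) = -1/3 ≈ -0.3333

At s = 0 each factor (s + a) contributes a and each (s^2 + bs + c) contributes c.
H(0) = 3·(-2) · (4) / ((9) · (8)) = -24/72 = -1/3.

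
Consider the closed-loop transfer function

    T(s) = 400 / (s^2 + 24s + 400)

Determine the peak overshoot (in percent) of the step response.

%OS ≈ 9.48%

Comparing s^2 + 24s + 400 to s^2 + 2ζωₙs + ωₙ²: ωₙ = 20 rad/s and ζ = 24/(2·20) = 0.6.
%OS = 100·exp(−πζ/√(1−ζ²)) = 100·exp(−π·0.6/√(1−0.6²)) ≈ 9.48%.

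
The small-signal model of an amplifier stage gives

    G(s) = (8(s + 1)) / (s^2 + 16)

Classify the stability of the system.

The denominator s^2 + 16 factors as (s^2 + 16), giving poles at s = 4j, -4j.
Since the simple pole(s) at s = 4j, -4j lie on the jω-axis with none in the right half-plane, the system is marginally stable.

marginally stable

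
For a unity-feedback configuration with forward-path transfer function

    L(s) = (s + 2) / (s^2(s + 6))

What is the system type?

Type 2

The denominator has 2 factors of s at the origin (free integrators), so this is a Type 2 system.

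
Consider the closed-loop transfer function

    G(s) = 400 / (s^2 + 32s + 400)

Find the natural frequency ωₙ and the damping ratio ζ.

Compare the denominator to the standard form s^2 + 2ζωₙs + ωₙ².
ωₙ² = 400, so ωₙ = 20 rad/s.
2ζωₙ = 32, so ζ = 32/(2·20) = 0.8.

ωₙ = 20 rad/s, ζ = 0.8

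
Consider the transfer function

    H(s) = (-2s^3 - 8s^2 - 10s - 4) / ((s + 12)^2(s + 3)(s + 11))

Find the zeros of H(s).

s = -1, -1, -2

Set the numerator to zero: -2s^3 - 8s^2 - 10s - 4 = 0, i.e. -2·(s^3 + 4s^2 + 5s + 2) = 0.
Factoring: (s + 1)^2(s + 2) = 0.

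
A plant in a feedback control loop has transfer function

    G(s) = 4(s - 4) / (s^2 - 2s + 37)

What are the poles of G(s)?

The poles are the roots of the denominator s^2 - 2s + 37 = 0.
Using the quadratic formula: s = (2 ± √(-144))/2 = 1 ± 6j.

s = 1 ± 6j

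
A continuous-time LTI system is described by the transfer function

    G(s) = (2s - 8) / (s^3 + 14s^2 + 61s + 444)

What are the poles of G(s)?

s = -1 + 6j, -1 - 6j, -12

The poles are the roots of the denominator s^3 + 14s^2 + 61s + 444 = 0.
Trying s = -12: the polynomial evaluates to 0, so (s + 12) is a factor.
Dividing out leaves s^2 + 2s + 37 = 0.
The quadratic formula then gives s = -1 ± 6j.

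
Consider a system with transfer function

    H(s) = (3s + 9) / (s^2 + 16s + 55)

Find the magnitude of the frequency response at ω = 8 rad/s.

Substitute s = j8: numerator = 9 + j24, denominator = -9 + j128.
|H(j8)| = |9 + j24| / |-9 + j128| = 25.632 / 128.32 ≈ 0.1998.

|H(j8)| ≈ 0.1998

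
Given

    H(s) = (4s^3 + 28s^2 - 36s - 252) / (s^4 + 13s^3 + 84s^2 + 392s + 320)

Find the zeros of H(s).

Set the numerator to zero: 4s^3 + 28s^2 - 36s - 252 = 0, i.e. 4·(s^3 + 7s^2 - 9s - 63) = 0.
Factoring: (s + 3)(s + 7)(s - 3) = 0.

s = -3, -7, 3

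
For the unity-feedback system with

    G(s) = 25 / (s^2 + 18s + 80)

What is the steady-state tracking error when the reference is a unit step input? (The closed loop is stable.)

e_ss = 0.7619

G(s) has no poles at the origin.
This is a Type 0 system. Kp = lim_{s→0} G(s) = 25/80 = 5/16.
e_ss = 1/(1 + Kp) = 1/(1 + 5/16) = 16/21 ≈ 0.7619.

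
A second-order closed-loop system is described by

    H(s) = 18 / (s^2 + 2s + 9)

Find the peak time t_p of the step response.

t_p ≈ 1.111 s

Comparing s^2 + 2s + 9 to s^2 + 2ζωₙs + ωₙ²: ωₙ = 3 rad/s and ζ = 2/(2·3) ≈ 0.3333.
ζωₙ = 2/2 = 1, so ω_d = ωₙ√(1−ζ²) = √(ωₙ² − (ζωₙ)²) = √(9 − 1²) = √8 ≈ 2.828 rad/s.
t_p = π/ω_d = π/2.828 ≈ 1.111 s.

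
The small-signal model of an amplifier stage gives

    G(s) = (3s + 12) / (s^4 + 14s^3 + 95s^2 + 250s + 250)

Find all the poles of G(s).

s = -2 ± j, -5 ± 5j

The poles are the roots of the denominator s^4 + 14s^3 + 95s^2 + 250s + 250 = 0.
No real roots exist; factor into two real quadratics: (s^2 + 4s + 5)(s^2 + 10s + 50) = 0.
Each quadratic gives a conjugate pair via the quadratic formula.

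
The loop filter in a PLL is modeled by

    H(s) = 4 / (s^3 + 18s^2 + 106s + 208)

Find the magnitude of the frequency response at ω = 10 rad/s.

Substitute s = j10: numerator = 4, denominator = -1592 + j60.
|H(j10)| = |4| / |-1592 + j60| = 4 / 1593.1 ≈ 0.002511.

|H(j10)| ≈ 0.002511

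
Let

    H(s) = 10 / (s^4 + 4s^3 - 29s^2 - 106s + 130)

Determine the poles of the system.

The poles are the roots of the denominator s^4 + 4s^3 - 29s^2 - 106s + 130 = 0.
Trying s = 1: the polynomial evaluates to 0, so (s - 1) is a factor.
Dividing out leaves s^3 + 5s^2 - 24s - 130 = 0.
This factors further as (s^2 + 10s + 26)(s - 5) = 0.

s = -5 + j, -5 - j, 1, 5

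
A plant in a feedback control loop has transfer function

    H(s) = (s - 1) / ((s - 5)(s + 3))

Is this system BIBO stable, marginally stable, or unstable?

The poles can be read from the denominator factors: s = 5, -3.
Since the pole(s) at s = 5 lie in the right half-plane, the system is unstable.

unstable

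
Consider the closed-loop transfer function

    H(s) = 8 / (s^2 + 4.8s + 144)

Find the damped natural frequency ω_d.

Comparing s^2 + 4.8s + 144 to s^2 + 2ζωₙs + ωₙ²: ωₙ = 12 rad/s and ζ = 4.8/(2·12) = 0.2.
ζωₙ = 4.8/2 = 2.4, so ω_d = ωₙ√(1−ζ²) = √(ωₙ² − (ζωₙ)²) = √(144 − 2.4²) = √138.24 ≈ 11.76 rad/s.

ω_d ≈ 11.76 rad/s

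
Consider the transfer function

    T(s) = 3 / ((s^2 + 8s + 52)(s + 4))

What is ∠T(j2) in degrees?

At s = j2: numerator = 3, denominator = 160 + j160.
∠T = ∠num − ∠den = 0° − (45°) = -45°.

∠T(j2) ≈ -45°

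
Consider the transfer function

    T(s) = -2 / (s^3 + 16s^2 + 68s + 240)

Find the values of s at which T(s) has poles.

The poles are the roots of the denominator s^3 + 16s^2 + 68s + 240 = 0.
Trying s = -12: the polynomial evaluates to 0, so (s + 12) is a factor.
Dividing out leaves s^2 + 4s + 20 = 0.
The quadratic formula then gives s = -2 ± 4j.

s = -2 + 4j, -2 - 4j, -12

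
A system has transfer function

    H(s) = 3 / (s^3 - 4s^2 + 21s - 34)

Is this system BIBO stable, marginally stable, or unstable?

The denominator s^3 - 4s^2 + 21s - 34 factors as (s - 2)(s^2 - 2s + 17), giving poles at s = 2, 1 ± 4j.
Since the pole(s) at s = 2, 1 ± 4j lie in the right half-plane, the system is unstable.

unstable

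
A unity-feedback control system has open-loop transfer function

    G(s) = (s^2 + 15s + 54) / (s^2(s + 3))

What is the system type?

Type 2

The denominator has 2 factors of s at the origin (free integrators), so this is a Type 2 system.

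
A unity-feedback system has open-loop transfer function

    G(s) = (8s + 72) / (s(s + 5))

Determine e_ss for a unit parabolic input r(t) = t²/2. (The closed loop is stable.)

G(s) has one pole at the origin.
This is a Type 1 system; Ka = lim_{s→0} s^2·G(s) = 0, so the steady-state error for a parabola input is infinite.

e_ss = ∞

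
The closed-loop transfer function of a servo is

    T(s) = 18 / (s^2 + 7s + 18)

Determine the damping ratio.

ζ ≈ 0.8250

Compare the denominator to the standard form s^2 + 2ζωₙs + ωₙ².
ωₙ² = 18, so ωₙ = √18 ≈ 4.243 rad/s.
2ζωₙ = 7, so ζ = 7/(2·√18) ≈ 0.8250.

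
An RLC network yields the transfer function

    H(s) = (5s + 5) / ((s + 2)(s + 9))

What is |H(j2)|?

|H(j2)| ≈ 0.4287

Substitute s = j2: numerator = 5 + j10, denominator = 14 + j22.
|H(j2)| = |5 + j10| / |14 + j22| = 11.180 / 26.077 ≈ 0.4287.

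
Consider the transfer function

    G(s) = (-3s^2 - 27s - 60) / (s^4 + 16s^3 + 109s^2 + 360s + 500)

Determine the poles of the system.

s = -4 ± 3j, -4 ± 2j

The poles are the roots of the denominator s^4 + 16s^3 + 109s^2 + 360s + 500 = 0.
No real roots exist; factor into two real quadratics: (s^2 + 8s + 25)(s^2 + 8s + 20) = 0.
Each quadratic gives a conjugate pair via the quadratic formula.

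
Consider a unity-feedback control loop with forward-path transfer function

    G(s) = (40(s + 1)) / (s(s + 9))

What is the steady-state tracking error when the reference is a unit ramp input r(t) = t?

G(s) has one pole at the origin.
This is a Type 1 system. Kv = lim_{s→0} s·G(s) = 40/9.
e_ss = 1/Kv = 1/(40/9) = 9/40 ≈ 0.2250.

e_ss = 0.2250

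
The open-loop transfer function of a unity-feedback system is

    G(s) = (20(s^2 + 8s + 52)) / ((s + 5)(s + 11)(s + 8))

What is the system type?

The denominator has no factor of s at the origin — no free integrator — so this is a Type 0 system.

Type 0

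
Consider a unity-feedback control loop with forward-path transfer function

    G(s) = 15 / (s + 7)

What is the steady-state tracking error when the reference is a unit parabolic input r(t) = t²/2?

e_ss = ∞

G(s) has no poles at the origin.
This is a Type 0 system; Ka = lim_{s→0} s^2·G(s) = 0, so the steady-state error for a parabola input is infinite.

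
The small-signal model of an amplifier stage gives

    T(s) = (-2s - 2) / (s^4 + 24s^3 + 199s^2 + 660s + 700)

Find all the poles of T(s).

The poles are the roots of the denominator s^4 + 24s^3 + 199s^2 + 660s + 700 = 0.
Trying s = -2: the polynomial evaluates to 0, so (s + 2) is a factor.
Dividing out leaves s^3 + 22s^2 + 155s + 350 = 0.
This factors further as (s + 5)(s + 7)(s + 10) = 0.

s = -2, -5, -7, -10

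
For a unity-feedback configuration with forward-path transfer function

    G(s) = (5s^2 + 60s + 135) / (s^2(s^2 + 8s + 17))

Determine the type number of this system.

The denominator has 2 factors of s at the origin (free integrators), so this is a Type 2 system.

Type 2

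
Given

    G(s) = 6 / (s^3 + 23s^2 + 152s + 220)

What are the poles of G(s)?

The poles are the roots of the denominator s^3 + 23s^2 + 152s + 220 = 0.
Trying s = -10: the polynomial evaluates to 0, so (s + 10) is a factor.
Dividing out leaves s^2 + 13s + 22 = 0.
Factoring the quadratic: (s + 2)(s + 11) = 0.

s = -10, -2, -11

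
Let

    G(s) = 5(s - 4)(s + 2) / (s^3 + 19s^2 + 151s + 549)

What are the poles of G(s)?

s = -5 ± 6j, -9

The poles are the roots of the denominator s^3 + 19s^2 + 151s + 549 = 0.
Trying s = -9: the polynomial evaluates to 0, so (s + 9) is a factor.
Dividing out leaves s^2 + 10s + 61 = 0.
The quadratic formula then gives s = -5 ± 6j.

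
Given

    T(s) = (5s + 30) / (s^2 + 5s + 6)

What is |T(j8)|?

|T(j8)| ≈ 0.7097

Substitute s = j8: numerator = 30 + j40, denominator = -58 + j40.
|T(j8)| = |30 + j40| / |-58 + j40| = 50 / 70.456 ≈ 0.7097.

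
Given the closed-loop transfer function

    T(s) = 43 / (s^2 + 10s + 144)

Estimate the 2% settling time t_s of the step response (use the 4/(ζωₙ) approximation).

Comparing s^2 + 10s + 144 to s^2 + 2ζωₙs + ωₙ²: ωₙ = 12 rad/s and ζ = 10/(2·12) ≈ 0.4167.
ζωₙ = 10/2 = 5, so t_s ≈ 4/(ζωₙ) = 4/5 = 0.8000 s.

t_s ≈ 0.8000 s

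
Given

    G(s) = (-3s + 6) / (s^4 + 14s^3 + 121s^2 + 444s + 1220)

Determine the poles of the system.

The poles are the roots of the denominator s^4 + 14s^3 + 121s^2 + 444s + 1220 = 0.
No real roots exist; factor into two real quadratics: (s^2 + 10s + 61)(s^2 + 4s + 20) = 0.
Each quadratic gives a conjugate pair via the quadratic formula.

s = -5 + 6j, -5 - 6j, -2 + 4j, -2 - 4j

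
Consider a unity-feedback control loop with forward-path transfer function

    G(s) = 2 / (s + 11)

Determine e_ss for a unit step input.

G(s) has no poles at the origin.
This is a Type 0 system. Kp = lim_{s→0} G(s) = 2/11.
e_ss = 1/(1 + Kp) = 1/(1 + 2/11) = 11/13 ≈ 0.8462.

e_ss = 0.8462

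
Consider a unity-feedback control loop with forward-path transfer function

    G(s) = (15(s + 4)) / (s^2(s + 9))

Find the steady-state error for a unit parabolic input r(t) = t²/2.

G(s) has 2 poles at the origin.
This is a Type 2 system. Ka = lim_{s→0} s^2·G(s) = 60/9 = 20/3.
e_ss = 1/Ka = 1/(20/3) = 3/20 ≈ 0.1500.

e_ss = 0.1500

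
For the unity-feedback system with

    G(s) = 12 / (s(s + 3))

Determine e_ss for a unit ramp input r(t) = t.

G(s) has one pole at the origin.
This is a Type 1 system. Kv = lim_{s→0} s·G(s) = 12/3 = 4.
e_ss = 1/Kv = 1/(4) = 1/4 ≈ 0.2500.

e_ss = 0.2500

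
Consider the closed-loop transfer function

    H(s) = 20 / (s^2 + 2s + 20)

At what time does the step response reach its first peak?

t_p ≈ 0.7207 s

Comparing s^2 + 2s + 20 to s^2 + 2ζωₙs + ωₙ²: ωₙ = √20 ≈ 4.472 rad/s and ζ = 2/(2·√20) ≈ 0.2236.
ζωₙ = 2/2 = 1, so ω_d = ωₙ√(1−ζ²) = √(ωₙ² − (ζωₙ)²) = √(20 − 1²) = √19 ≈ 4.359 rad/s.
t_p = π/ω_d = π/4.359 ≈ 0.7207 s.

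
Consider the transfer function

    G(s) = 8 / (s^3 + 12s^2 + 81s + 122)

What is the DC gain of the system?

Set s = 0: G(0) = (8) / (122) = 4/61.

G(0) = 4/61 ≈ 0.06557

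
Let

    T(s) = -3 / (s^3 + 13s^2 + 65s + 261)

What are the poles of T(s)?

The poles are the roots of the denominator s^3 + 13s^2 + 65s + 261 = 0.
Trying s = -9: the polynomial evaluates to 0, so (s + 9) is a factor.
Dividing out leaves s^2 + 4s + 29 = 0.
The quadratic formula then gives s = -2 ± 5j.

s = -2 + 5j, -2 - 5j, -9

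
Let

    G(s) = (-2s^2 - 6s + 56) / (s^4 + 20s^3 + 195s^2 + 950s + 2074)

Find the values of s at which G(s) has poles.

The poles are the roots of the denominator s^4 + 20s^3 + 195s^2 + 950s + 2074 = 0.
No real roots exist; factor into two real quadratics: (s^2 + 10s + 34)(s^2 + 10s + 61) = 0.
Each quadratic gives a conjugate pair via the quadratic formula.

s = -5 ± 3j, -5 ± 6j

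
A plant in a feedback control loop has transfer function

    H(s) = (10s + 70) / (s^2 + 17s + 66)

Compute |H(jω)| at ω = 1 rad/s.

Substitute s = j1: numerator = 70 + j10, denominator = 65 + j17.
|H(j1)| = |70 + j10| / |65 + j17| = 70.711 / 67.186 ≈ 1.052.

|H(j1)| ≈ 1.052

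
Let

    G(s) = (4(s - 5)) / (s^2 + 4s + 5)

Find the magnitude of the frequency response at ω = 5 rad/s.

Substitute s = j5: numerator = -20 + j20, denominator = -20 + j20.
|G(j5)| = |-20 + j20| / |-20 + j20| = 28.284 / 28.284 = 1.

|G(j5)| = 1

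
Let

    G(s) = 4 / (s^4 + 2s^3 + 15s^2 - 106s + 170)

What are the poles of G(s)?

s = 2 ± j, -3 ± 5j

The poles are the roots of the denominator s^4 + 2s^3 + 15s^2 - 106s + 170 = 0.
No real roots exist; factor into two real quadratics: (s^2 - 4s + 5)(s^2 + 6s + 34) = 0.
Each quadratic gives a conjugate pair via the quadratic formula.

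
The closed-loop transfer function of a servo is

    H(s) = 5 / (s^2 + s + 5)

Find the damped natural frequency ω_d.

Comparing s^2 + s + 5 to s^2 + 2ζωₙs + ωₙ²: ωₙ = √5 ≈ 2.236 rad/s and ζ = 1/(2·√5) ≈ 0.2236.
ζωₙ = 1/2 = 0.5, so ω_d = ωₙ√(1−ζ²) = √(ωₙ² − (ζωₙ)²) = √(5 − 0.5²) = √4.75 ≈ 2.179 rad/s.

ω_d ≈ 2.179 rad/s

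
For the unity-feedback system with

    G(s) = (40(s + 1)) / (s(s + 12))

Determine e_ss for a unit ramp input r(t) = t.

G(s) has one pole at the origin.
This is a Type 1 system. Kv = lim_{s→0} s·G(s) = 40/12 = 10/3.
e_ss = 1/Kv = 1/(10/3) = 3/10 ≈ 0.3000.

e_ss = 0.3000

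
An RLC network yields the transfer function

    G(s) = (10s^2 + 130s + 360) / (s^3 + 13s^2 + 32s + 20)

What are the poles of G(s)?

The poles are the roots of the denominator s^3 + 13s^2 + 32s + 20 = 0.
Trying s = -2: the polynomial evaluates to 0, so (s + 2) is a factor.
Dividing out leaves s^2 + 11s + 10 = 0.
Factoring the quadratic: (s + 1)(s + 10) = 0.

s = -2, -1, -10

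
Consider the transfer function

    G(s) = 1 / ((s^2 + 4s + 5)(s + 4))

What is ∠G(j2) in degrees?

∠G(j2) ≈ -109.4°

At s = j2: numerator = 1, denominator = -12 + j34.
∠G = ∠num − ∠den = 0° − (109.44°) = -109.4°.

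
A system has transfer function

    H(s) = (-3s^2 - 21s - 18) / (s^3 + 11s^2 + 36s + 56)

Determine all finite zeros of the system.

s = -6, -1

Set the numerator to zero: -3s^2 - 21s - 18 = 0, i.e. -3·(s^2 + 7s + 6) = 0.
Factoring: (s + 6)(s + 1) = 0.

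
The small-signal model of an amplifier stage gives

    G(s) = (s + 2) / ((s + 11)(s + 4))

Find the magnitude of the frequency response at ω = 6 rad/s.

Substitute s = j6: numerator = 2 + j6, denominator = 8 + j90.
|G(j6)| = |2 + j6| / |8 + j90| = 6.3246 / 90.355 ≈ 0.07000.

|G(j6)| ≈ 0.07000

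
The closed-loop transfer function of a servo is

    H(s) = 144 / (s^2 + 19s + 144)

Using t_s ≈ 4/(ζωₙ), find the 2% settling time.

t_s ≈ 0.4211 s

Comparing s^2 + 19s + 144 to s^2 + 2ζωₙs + ωₙ²: ωₙ = 12 rad/s and ζ = 19/(2·12) ≈ 0.7917.
ζωₙ = 19/2 = 9.5, so t_s ≈ 4/(ζωₙ) = 4/9.5 ≈ 0.4211 s.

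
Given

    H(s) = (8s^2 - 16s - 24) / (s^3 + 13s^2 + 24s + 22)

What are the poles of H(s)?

The poles are the roots of the denominator s^3 + 13s^2 + 24s + 22 = 0.
Trying s = -11: the polynomial evaluates to 0, so (s + 11) is a factor.
Dividing out leaves s^2 + 2s + 2 = 0.
The quadratic formula then gives s = -1 ± 1j.

s = -1 ± j, -11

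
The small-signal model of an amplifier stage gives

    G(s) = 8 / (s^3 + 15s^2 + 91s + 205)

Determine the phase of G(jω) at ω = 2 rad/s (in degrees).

At s = j2: numerator = 8, denominator = 145 + j174.
∠G = ∠num − ∠den = 0° − (50.194°) = -50.19°.

∠G(j2) ≈ -50.19°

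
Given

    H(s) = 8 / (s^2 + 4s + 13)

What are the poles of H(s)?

The poles are the roots of the denominator s^2 + 4s + 13 = 0.
Using the quadratic formula: s = (-4 ± √(-36))/2 = -2 ± 3j.

s = -2 ± 3j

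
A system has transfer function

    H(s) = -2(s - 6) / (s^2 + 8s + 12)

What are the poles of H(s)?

The poles are the roots of the denominator s^2 + 8s + 12 = 0.
Factoring: (s + 2)(s + 6) = 0, so s = -2 and s = -6.

s = -2, -6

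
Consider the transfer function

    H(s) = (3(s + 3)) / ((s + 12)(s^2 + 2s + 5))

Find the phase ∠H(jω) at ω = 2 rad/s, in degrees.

∠H(j2) ≈ -51.74°

At s = j2: numerator = 9 + j6, denominator = 4 + j50.
∠H = ∠num − ∠den = 33.690° − (85.426°) = -51.74°.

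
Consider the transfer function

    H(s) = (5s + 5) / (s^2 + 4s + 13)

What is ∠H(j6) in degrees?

∠H(j6) ≈ -53.24°

At s = j6: numerator = 5 + j30, denominator = -23 + j24.
∠H = ∠num − ∠den = 80.538° − (133.78°) = -53.24°.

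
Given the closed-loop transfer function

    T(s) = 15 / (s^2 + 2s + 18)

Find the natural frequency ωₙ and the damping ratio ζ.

ωₙ ≈ 4.243 rad/s, ζ ≈ 0.2357

Compare the denominator to the standard form s^2 + 2ζωₙs + ωₙ².
ωₙ² = 18, so ωₙ = √18 ≈ 4.243 rad/s.
2ζωₙ = 2, so ζ = 2/(2·√18) ≈ 0.2357.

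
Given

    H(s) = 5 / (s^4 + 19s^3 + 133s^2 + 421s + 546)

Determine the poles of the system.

s = -3 + 2j, -3 - 2j, -7, -6

The poles are the roots of the denominator s^4 + 19s^3 + 133s^2 + 421s + 546 = 0.
Trying s = -7: the polynomial evaluates to 0, so (s + 7) is a factor.
Dividing out leaves s^3 + 12s^2 + 49s + 78 = 0.
This factors further as (s^2 + 6s + 13)(s + 6) = 0.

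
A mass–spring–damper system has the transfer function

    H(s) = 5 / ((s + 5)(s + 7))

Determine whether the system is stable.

stable

The poles can be read from the denominator factors: s = -5, -7.
Since all poles lie strictly in the left half-plane, the system is stable.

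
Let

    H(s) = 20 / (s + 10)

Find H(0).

H(0) = 2

Set s = 0: H(0) = (20) / (10) = 2.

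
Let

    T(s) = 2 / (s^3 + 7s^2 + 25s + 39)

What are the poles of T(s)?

s = -2 + 3j, -2 - 3j, -3

The poles are the roots of the denominator s^3 + 7s^2 + 25s + 39 = 0.
Trying s = -3: the polynomial evaluates to 0, so (s + 3) is a factor.
Dividing out leaves s^2 + 4s + 13 = 0.
The quadratic formula then gives s = -2 ± 3j.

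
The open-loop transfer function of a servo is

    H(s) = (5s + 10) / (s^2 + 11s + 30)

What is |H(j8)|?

Substitute s = j8: numerator = 10 + j40, denominator = -34 + j88.
|H(j8)| = |10 + j40| / |-34 + j88| = 41.231 / 94.340 ≈ 0.4370.

|H(j8)| ≈ 0.4370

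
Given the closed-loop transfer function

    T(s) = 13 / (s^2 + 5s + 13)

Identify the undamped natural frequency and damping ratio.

ωₙ ≈ 3.606 rad/s, ζ ≈ 0.6934

Compare the denominator to the standard form s^2 + 2ζωₙs + ωₙ².
ωₙ² = 13, so ωₙ = √13 ≈ 3.606 rad/s.
2ζωₙ = 5, so ζ = 5/(2·√13) ≈ 0.6934.
With ζ = 0.6934 the response is underdamped.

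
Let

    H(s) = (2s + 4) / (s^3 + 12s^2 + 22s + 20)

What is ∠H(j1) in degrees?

At s = j1: numerator = 4 + j2, denominator = 8 + j21.
∠H = ∠num − ∠den = 26.565° − (69.146°) = -42.58°.

∠H(j1) ≈ -42.58°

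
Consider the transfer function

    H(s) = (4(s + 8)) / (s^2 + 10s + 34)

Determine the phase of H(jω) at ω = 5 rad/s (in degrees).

∠H(j5) ≈ -47.79°

At s = j5: numerator = 32 + j20, denominator = 9 + j50.
∠H = ∠num − ∠den = 32.005° − (79.796°) = -47.79°.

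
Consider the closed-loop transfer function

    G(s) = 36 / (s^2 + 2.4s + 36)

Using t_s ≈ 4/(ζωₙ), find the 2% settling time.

t_s ≈ 3.333 s

Comparing s^2 + 2.4s + 36 to s^2 + 2ζωₙs + ωₙ²: ωₙ = 6 rad/s and ζ = 2.4/(2·6) = 0.2.
ζωₙ = 2.4/2 = 1.2, so t_s ≈ 4/(ζωₙ) = 4/1.2 ≈ 3.333 s.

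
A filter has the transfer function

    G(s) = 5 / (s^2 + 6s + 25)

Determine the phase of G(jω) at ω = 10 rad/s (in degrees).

At s = j10: numerator = 5, denominator = -75 + j60.
∠G = ∠num − ∠den = 0° − (141.34°) = -141.3°.

∠G(j10) ≈ -141.3°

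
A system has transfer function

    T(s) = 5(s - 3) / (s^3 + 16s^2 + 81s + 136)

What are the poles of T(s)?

The poles are the roots of the denominator s^3 + 16s^2 + 81s + 136 = 0.
Trying s = -8: the polynomial evaluates to 0, so (s + 8) is a factor.
Dividing out leaves s^2 + 8s + 17 = 0.
The quadratic formula then gives s = -4 ± 1j.

s = -4 + j, -4 - j, -8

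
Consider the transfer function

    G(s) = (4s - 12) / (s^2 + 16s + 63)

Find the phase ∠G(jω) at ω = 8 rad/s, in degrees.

∠G(j8) ≈ 20.11°

At s = j8: numerator = -12 + j32, denominator = -1 + j128.
∠G = ∠num − ∠den = 110.56° − (90.448°) = 20.11°.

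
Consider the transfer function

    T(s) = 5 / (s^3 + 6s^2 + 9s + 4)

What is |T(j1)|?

|T(j1)| ≈ 0.6063

Substitute s = j1: numerator = 5, denominator = -2 + j8.
|T(j1)| = |5| / |-2 + j8| = 5 / 8.2462 ≈ 0.6063.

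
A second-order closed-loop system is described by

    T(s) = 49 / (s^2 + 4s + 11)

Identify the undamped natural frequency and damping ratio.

ωₙ ≈ 3.317 rad/s, ζ ≈ 0.6030

Compare the denominator to the standard form s^2 + 2ζωₙs + ωₙ².
ωₙ² = 11, so ωₙ = √11 ≈ 3.317 rad/s.
2ζωₙ = 4, so ζ = 4/(2·√11) ≈ 0.6030.
With ζ = 0.6030 the response is underdamped.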